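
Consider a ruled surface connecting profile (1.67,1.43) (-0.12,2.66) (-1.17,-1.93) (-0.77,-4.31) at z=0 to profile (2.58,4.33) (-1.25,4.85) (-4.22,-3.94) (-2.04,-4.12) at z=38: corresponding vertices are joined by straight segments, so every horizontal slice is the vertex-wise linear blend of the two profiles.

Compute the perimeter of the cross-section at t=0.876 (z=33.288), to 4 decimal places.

Perimeter at t=0.876: 23.5544

Cross-section at t=0.876: each vertex is (1-t)·p0[i] + t·p1[i].
  v1: (1-0.876)·(1.67,1.43) + 0.876·(2.58,4.33) = (2.4672,3.9704)
  v2: (1-0.876)·(-0.12,2.66) + 0.876·(-1.25,4.85) = (-1.1099,4.5784)
  v3: (1-0.876)·(-1.17,-1.93) + 0.876·(-4.22,-3.94) = (-3.8418,-3.6908)
  v4: (1-0.876)·(-0.77,-4.31) + 0.876·(-2.04,-4.12) = (-1.8825,-4.1436)
Perimeter = Σ |v_{i+1} − v_i|:
  edge 1→2: √(-3.5770² + 0.6080²) = 3.6284 (running 3.6284)
  edge 2→3: √(-2.7319² + -8.2692²) = 8.7088 (running 12.3371)
  edge 3→4: √(1.9593² + -0.4528²) = 2.0109 (running 14.3481)
  edge 4→1: √(4.3497² + 8.1140²) = 9.2063 (running 23.5544)
Perimeter = 23.5544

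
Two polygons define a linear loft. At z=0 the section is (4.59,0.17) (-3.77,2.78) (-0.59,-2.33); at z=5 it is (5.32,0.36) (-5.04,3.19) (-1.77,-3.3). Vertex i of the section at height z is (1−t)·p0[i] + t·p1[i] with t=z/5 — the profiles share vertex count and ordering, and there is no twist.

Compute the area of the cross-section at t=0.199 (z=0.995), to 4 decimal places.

Area at t=0.199: 19.3360

Cross-section at t=0.199: each vertex is (1-t)·p0[i] + t·p1[i].
  v1: (1-0.199)·(4.59,0.17) + 0.199·(5.32,0.36) = (4.7353,0.2078)
  v2: (1-0.199)·(-3.77,2.78) + 0.199·(-5.04,3.19) = (-4.0227,2.8616)
  v3: (1-0.199)·(-0.59,-2.33) + 0.199·(-1.77,-3.3) = (-0.8248,-2.5230)
Shoelace sum Σ(x_i·y_{i+1} − x_{i+1}·y_i):
  i=1: 4.7353·2.8616 − -4.0227·0.2078 = +14.3864 (running +14.3864)
  i=2: -4.0227·-2.5230 − -0.8248·2.8616 = +12.5098 (running +26.8961)
  i=3: -0.8248·0.2078 − 4.7353·-2.5230 = +11.7758 (running +38.6720)
Area = |Σ|/2 = |38.6720|/2 = 19.3360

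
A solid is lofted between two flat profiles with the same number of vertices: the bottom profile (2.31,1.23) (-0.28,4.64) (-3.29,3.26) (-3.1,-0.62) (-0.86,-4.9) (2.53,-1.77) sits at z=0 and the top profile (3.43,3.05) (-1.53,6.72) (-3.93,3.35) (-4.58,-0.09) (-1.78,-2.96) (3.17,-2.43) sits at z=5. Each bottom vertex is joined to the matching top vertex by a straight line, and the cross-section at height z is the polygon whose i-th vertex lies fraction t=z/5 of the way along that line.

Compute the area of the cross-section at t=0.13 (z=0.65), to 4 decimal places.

Area at t=0.13: 38.7847

Cross-section at t=0.13: each vertex is (1-t)·p0[i] + t·p1[i].
  v1: (1-0.13)·(2.31,1.23) + 0.13·(3.43,3.05) = (2.4556,1.4666)
  v2: (1-0.13)·(-0.28,4.64) + 0.13·(-1.53,6.72) = (-0.4425,4.9104)
  v3: (1-0.13)·(-3.29,3.26) + 0.13·(-3.93,3.35) = (-3.3732,3.2717)
  v4: (1-0.13)·(-3.1,-0.62) + 0.13·(-4.58,-0.09) = (-3.2924,-0.5511)
  v5: (1-0.13)·(-0.86,-4.9) + 0.13·(-1.78,-2.96) = (-0.9796,-4.6478)
  v6: (1-0.13)·(2.53,-1.77) + 0.13·(3.17,-2.43) = (2.6132,-1.8558)
Shoelace sum Σ(x_i·y_{i+1} − x_{i+1}·y_i):
  i=1: 2.4556·4.9104 − -0.4425·1.4666 = +12.7069 (running +12.7069)
  i=2: -0.4425·3.2717 − -3.3732·4.9104 = +15.1160 (running +27.8230)
  i=3: -3.3732·-0.5511 − -3.2924·3.2717 = +12.6307 (running +40.4537)
  i=4: -3.2924·-4.6478 − -0.9796·-0.5511 = +14.7626 (running +55.2163)
  i=5: -0.9796·-1.8558 − 2.6132·-4.6478 = +13.9636 (running +69.1798)
  i=6: 2.6132·1.4666 − 2.4556·-1.8558 = +8.3896 (running +77.5695)
Area = |Σ|/2 = |77.5695|/2 = 38.7847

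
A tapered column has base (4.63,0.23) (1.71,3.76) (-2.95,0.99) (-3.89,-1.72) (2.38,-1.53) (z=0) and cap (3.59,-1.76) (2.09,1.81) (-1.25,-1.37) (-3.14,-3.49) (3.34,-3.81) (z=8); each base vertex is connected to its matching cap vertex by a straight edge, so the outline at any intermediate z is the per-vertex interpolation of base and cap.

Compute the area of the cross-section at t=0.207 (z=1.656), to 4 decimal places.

Area at t=0.207: 26.6397

Cross-section at t=0.207: each vertex is (1-t)·p0[i] + t·p1[i].
  v1: (1-0.207)·(4.63,0.23) + 0.207·(3.59,-1.76) = (4.4147,-0.1819)
  v2: (1-0.207)·(1.71,3.76) + 0.207·(2.09,1.81) = (1.7887,3.3563)
  v3: (1-0.207)·(-2.95,0.99) + 0.207·(-1.25,-1.37) = (-2.5981,0.5015)
  v4: (1-0.207)·(-3.89,-1.72) + 0.207·(-3.14,-3.49) = (-3.7348,-2.0864)
  v5: (1-0.207)·(2.38,-1.53) + 0.207·(3.34,-3.81) = (2.5787,-2.0020)
Shoelace sum Σ(x_i·y_{i+1} − x_{i+1}·y_i):
  i=1: 4.4147·3.3563 − 1.7887·-0.1819 = +15.1428 (running +15.1428)
  i=2: 1.7887·0.5015 − -2.5981·3.3563 = +9.6171 (running +24.7599)
  i=3: -2.5981·-2.0864 − -3.7348·0.5015 = +7.2936 (running +32.0534)
  i=4: -3.7348·-2.0020 − 2.5787·-2.0864 = +12.8570 (running +44.9105)
  i=5: 2.5787·-0.1819 − 4.4147·-2.0020 = +8.3689 (running +53.2794)
Area = |Σ|/2 = |53.2794|/2 = 26.6397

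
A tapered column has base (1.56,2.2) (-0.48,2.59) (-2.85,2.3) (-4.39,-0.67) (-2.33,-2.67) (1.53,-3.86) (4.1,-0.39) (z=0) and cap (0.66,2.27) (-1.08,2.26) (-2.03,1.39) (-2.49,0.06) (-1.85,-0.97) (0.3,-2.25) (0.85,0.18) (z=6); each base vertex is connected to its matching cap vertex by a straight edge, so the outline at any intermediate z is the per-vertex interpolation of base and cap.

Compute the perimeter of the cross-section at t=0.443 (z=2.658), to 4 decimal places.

Perimeter at t=0.443: 17.9346

Cross-section at t=0.443: each vertex is (1-t)·p0[i] + t·p1[i].
  v1: (1-0.443)·(1.56,2.2) + 0.443·(0.66,2.27) = (1.1613,2.2310)
  v2: (1-0.443)·(-0.48,2.59) + 0.443·(-1.08,2.26) = (-0.7458,2.4438)
  v3: (1-0.443)·(-2.85,2.3) + 0.443·(-2.03,1.39) = (-2.4867,1.8969)
  v4: (1-0.443)·(-4.39,-0.67) + 0.443·(-2.49,0.06) = (-3.5483,-0.3466)
  v5: (1-0.443)·(-2.33,-2.67) + 0.443·(-1.85,-0.97) = (-2.1174,-1.9169)
  v6: (1-0.443)·(1.53,-3.86) + 0.443·(0.3,-2.25) = (0.9851,-3.1468)
  v7: (1-0.443)·(4.1,-0.39) + 0.443·(0.85,0.18) = (2.6602,-0.1375)
Perimeter = Σ |v_{i+1} − v_i|:
  edge 1→2: √(-1.9071² + 0.2128²) = 1.9189 (running 1.9189)
  edge 2→3: √(-1.7409² + -0.5469²) = 1.8248 (running 3.7438)
  edge 3→4: √(-1.0616² + -2.2435²) = 2.4820 (running 6.2257)
  edge 4→5: √(1.4309² + -1.5703²) = 2.1245 (running 8.3502)
  edge 5→6: √(3.1025² + -1.2299²) = 3.3373 (running 11.6876)
  edge 6→7: √(1.6751² + 3.0093²) = 3.4441 (running 15.1317)
  edge 7→1: √(-1.4989² + 2.3685²) = 2.8030 (running 17.9346)
Perimeter = 17.9346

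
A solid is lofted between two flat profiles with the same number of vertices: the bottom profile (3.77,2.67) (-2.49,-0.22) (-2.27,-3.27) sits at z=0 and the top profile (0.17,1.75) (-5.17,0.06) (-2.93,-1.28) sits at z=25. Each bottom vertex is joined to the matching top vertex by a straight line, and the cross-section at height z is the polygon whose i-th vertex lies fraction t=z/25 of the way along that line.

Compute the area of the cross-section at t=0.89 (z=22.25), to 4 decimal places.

Area at t=0.89: 5.9956

Cross-section at t=0.89: each vertex is (1-t)·p0[i] + t·p1[i].
  v1: (1-0.89)·(3.77,2.67) + 0.89·(0.17,1.75) = (0.5660,1.8512)
  v2: (1-0.89)·(-2.49,-0.22) + 0.89·(-5.17,0.06) = (-4.8752,0.0292)
  v3: (1-0.89)·(-2.27,-3.27) + 0.89·(-2.93,-1.28) = (-2.8574,-1.4989)
Shoelace sum Σ(x_i·y_{i+1} − x_{i+1}·y_i):
  i=1: 0.5660·0.0292 − -4.8752·1.8512 = +9.0415 (running +9.0415)
  i=2: -4.8752·-1.4989 − -2.8574·0.0292 = +7.3909 (running +16.4324)
  i=3: -2.8574·1.8512 − 0.5660·-1.4989 = -4.4412 (running +11.9911)
Area = |Σ|/2 = |11.9911|/2 = 5.9956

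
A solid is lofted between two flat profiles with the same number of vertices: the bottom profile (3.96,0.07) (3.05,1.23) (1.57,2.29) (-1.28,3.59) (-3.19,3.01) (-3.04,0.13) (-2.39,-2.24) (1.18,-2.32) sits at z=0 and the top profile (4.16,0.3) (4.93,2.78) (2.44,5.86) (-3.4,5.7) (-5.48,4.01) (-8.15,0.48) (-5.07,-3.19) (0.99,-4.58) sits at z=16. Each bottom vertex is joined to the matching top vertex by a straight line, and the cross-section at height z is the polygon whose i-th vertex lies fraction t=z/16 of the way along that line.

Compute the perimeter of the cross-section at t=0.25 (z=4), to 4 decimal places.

Perimeter at t=0.25: 24.1976

Cross-section at t=0.25: each vertex is (1-t)·p0[i] + t·p1[i].
  v1: (1-0.25)·(3.96,0.07) + 0.25·(4.16,0.3) = (4.0100,0.1275)
  v2: (1-0.25)·(3.05,1.23) + 0.25·(4.93,2.78) = (3.5200,1.6175)
  v3: (1-0.25)·(1.57,2.29) + 0.25·(2.44,5.86) = (1.7875,3.1825)
  v4: (1-0.25)·(-1.28,3.59) + 0.25·(-3.4,5.7) = (-1.8100,4.1175)
  v5: (1-0.25)·(-3.19,3.01) + 0.25·(-5.48,4.01) = (-3.7625,3.2600)
  v6: (1-0.25)·(-3.04,0.13) + 0.25·(-8.15,0.48) = (-4.3175,0.2175)
  v7: (1-0.25)·(-2.39,-2.24) + 0.25·(-5.07,-3.19) = (-3.0600,-2.4775)
  v8: (1-0.25)·(1.18,-2.32) + 0.25·(0.99,-4.58) = (1.1325,-2.8850)
Perimeter = Σ |v_{i+1} − v_i|:
  edge 1→2: √(-0.4900² + 1.4900²) = 1.5685 (running 1.5685)
  edge 2→3: √(-1.7325² + 1.5650²) = 2.3347 (running 3.9032)
  edge 3→4: √(-3.5975² + 0.9350²) = 3.7170 (running 7.6202)
  edge 4→5: √(-1.9525² + -0.8575²) = 2.1325 (running 9.7527)
  edge 5→6: √(-0.5550² + -3.0425²) = 3.0927 (running 12.8454)
  edge 6→7: √(1.2575² + -2.6950²) = 2.9739 (running 15.8194)
  edge 7→8: √(4.1925² + -0.4075²) = 4.2123 (running 20.0316)
  edge 8→1: √(2.8775² + 3.0125²) = 4.1660 (running 24.1976)
Perimeter = 24.1976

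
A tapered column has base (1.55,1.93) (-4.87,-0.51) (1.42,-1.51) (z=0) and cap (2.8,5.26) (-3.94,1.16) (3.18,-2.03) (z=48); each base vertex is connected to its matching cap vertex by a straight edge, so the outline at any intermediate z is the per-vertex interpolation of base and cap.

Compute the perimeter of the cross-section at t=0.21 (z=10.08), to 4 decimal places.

Perimeter at t=0.21: 17.9368

Cross-section at t=0.21: each vertex is (1-t)·p0[i] + t·p1[i].
  v1: (1-0.21)·(1.55,1.93) + 0.21·(2.8,5.26) = (1.8125,2.6293)
  v2: (1-0.21)·(-4.87,-0.51) + 0.21·(-3.94,1.16) = (-4.6747,-0.1593)
  v3: (1-0.21)·(1.42,-1.51) + 0.21·(3.18,-2.03) = (1.7896,-1.6192)
Perimeter = Σ |v_{i+1} − v_i|:
  edge 1→2: √(-6.4872² + -2.7886²) = 7.0612 (running 7.0612)
  edge 2→3: √(6.4643² + -1.4599²) = 6.6271 (running 13.6883)
  edge 3→1: √(0.0229² + 4.2485²) = 4.2486 (running 17.9368)
Perimeter = 17.9368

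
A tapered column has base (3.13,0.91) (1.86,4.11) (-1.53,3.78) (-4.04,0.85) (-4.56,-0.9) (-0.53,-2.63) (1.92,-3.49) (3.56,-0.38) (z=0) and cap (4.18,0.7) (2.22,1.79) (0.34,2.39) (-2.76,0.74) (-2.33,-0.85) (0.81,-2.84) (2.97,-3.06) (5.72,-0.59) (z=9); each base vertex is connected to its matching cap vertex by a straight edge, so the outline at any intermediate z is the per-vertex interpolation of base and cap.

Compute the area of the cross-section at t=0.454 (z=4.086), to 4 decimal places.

Area at t=0.454: 34.6474

Cross-section at t=0.454: each vertex is (1-t)·p0[i] + t·p1[i].
  v1: (1-0.454)·(3.13,0.91) + 0.454·(4.18,0.7) = (3.6067,0.8147)
  v2: (1-0.454)·(1.86,4.11) + 0.454·(2.22,1.79) = (2.0234,3.0567)
  v3: (1-0.454)·(-1.53,3.78) + 0.454·(0.34,2.39) = (-0.6810,3.1489)
  v4: (1-0.454)·(-4.04,0.85) + 0.454·(-2.76,0.74) = (-3.4589,0.8001)
  v5: (1-0.454)·(-4.56,-0.9) + 0.454·(-2.33,-0.85) = (-3.5476,-0.8773)
  v6: (1-0.454)·(-0.53,-2.63) + 0.454·(0.81,-2.84) = (0.0784,-2.7253)
  v7: (1-0.454)·(1.92,-3.49) + 0.454·(2.97,-3.06) = (2.3967,-3.2948)
  v8: (1-0.454)·(3.56,-0.38) + 0.454·(5.72,-0.59) = (4.5406,-0.4753)
Shoelace sum Σ(x_i·y_{i+1} − x_{i+1}·y_i):
  i=1: 3.6067·3.0567 − 2.0234·0.8147 = +9.3763 (running +9.3763)
  i=2: 2.0234·3.1489 − -0.6810·3.0567 = +8.4534 (running +17.8296)
  i=3: -0.6810·0.8001 − -3.4589·3.1489 = +10.3469 (running +28.1766)
  i=4: -3.4589·-0.8773 − -3.5476·0.8001 = +5.8728 (running +34.0493)
  i=5: -3.5476·-2.7253 − 0.0784·-0.8773 = +9.7371 (running +43.7864)
  i=6: 0.0784·-3.2948 − 2.3967·-2.7253 = +6.2736 (running +50.0601)
  i=7: 2.3967·-0.4753 − 4.5406·-3.2948 = +13.8212 (running +63.8812)
  i=8: 4.5406·0.8147 − 3.6067·-0.4753 = +5.4135 (running +69.2947)
Area = |Σ|/2 = |69.2947|/2 = 34.6474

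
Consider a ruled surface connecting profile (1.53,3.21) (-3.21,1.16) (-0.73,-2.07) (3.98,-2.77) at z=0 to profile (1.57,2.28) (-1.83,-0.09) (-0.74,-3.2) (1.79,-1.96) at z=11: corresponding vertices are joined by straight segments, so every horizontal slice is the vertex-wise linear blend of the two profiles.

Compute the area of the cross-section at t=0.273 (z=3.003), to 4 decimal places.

Cross-section at t=0.273: each vertex is (1-t)·p0[i] + t·p1[i].
  v1: (1-0.273)·(1.53,3.21) + 0.273·(1.57,2.28) = (1.5409,2.9561)
  v2: (1-0.273)·(-3.21,1.16) + 0.273·(-1.83,-0.09) = (-2.8333,0.8187)
  v3: (1-0.273)·(-0.73,-2.07) + 0.273·(-0.74,-3.2) = (-0.7327,-2.3785)
  v4: (1-0.273)·(3.98,-2.77) + 0.273·(1.79,-1.96) = (3.3821,-2.5489)
Shoelace sum Σ(x_i·y_{i+1} − x_{i+1}·y_i):
  i=1: 1.5409·0.8187 − -2.8333·2.9561 = +9.6371 (running +9.6371)
  i=2: -2.8333·-2.3785 − -0.7327·0.8187 = +7.3388 (running +16.9759)
  i=3: -0.7327·-2.5489 − 3.3821·-2.3785 = +9.9120 (running +26.8879)
  i=4: 3.3821·2.9561 − 1.5409·-2.5489 = +13.9256 (running +40.8134)
Area = |Σ|/2 = |40.8134|/2 = 20.4067

Area at t=0.273: 20.4067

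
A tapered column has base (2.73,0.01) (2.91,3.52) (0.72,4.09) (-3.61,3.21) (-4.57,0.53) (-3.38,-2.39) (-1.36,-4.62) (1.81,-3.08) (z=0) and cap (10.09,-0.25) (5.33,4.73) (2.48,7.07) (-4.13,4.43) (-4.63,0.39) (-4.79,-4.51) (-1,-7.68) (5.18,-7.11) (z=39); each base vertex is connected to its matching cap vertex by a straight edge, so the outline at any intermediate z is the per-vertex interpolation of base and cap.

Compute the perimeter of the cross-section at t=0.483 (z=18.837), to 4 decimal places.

Perimeter at t=0.483: 35.0341

Cross-section at t=0.483: each vertex is (1-t)·p0[i] + t·p1[i].
  v1: (1-0.483)·(2.73,0.01) + 0.483·(10.09,-0.25) = (6.2849,-0.1156)
  v2: (1-0.483)·(2.91,3.52) + 0.483·(5.33,4.73) = (4.0789,4.1044)
  v3: (1-0.483)·(0.72,4.09) + 0.483·(2.48,7.07) = (1.5701,5.5293)
  v4: (1-0.483)·(-3.61,3.21) + 0.483·(-4.13,4.43) = (-3.8612,3.7993)
  v5: (1-0.483)·(-4.57,0.53) + 0.483·(-4.63,0.39) = (-4.5990,0.4624)
  v6: (1-0.483)·(-3.38,-2.39) + 0.483·(-4.79,-4.51) = (-4.0610,-3.4140)
  v7: (1-0.483)·(-1.36,-4.62) + 0.483·(-1,-7.68) = (-1.1861,-6.0980)
  v8: (1-0.483)·(1.81,-3.08) + 0.483·(5.18,-7.11) = (3.4377,-5.0265)
Perimeter = Σ |v_{i+1} − v_i|:
  edge 1→2: √(-2.2060² + 4.2200²) = 4.7618 (running 4.7618)
  edge 2→3: √(-2.5088² + 1.4249²) = 2.8852 (running 7.6470)
  edge 3→4: √(-5.4312² + -1.7301²) = 5.7001 (running 13.3472)
  edge 4→5: √(-0.7378² + -3.3369²) = 3.4175 (running 16.7646)
  edge 5→6: √(0.5380² + -3.8763²) = 3.9135 (running 20.6781)
  edge 6→7: √(2.8749² + -2.6840²) = 3.9331 (running 24.6112)
  edge 7→8: √(4.6238² + 1.0715²) = 4.7464 (running 29.3576)
  edge 8→1: √(2.8472² + 4.9109²) = 5.6766 (running 35.0341)
Perimeter = 35.0341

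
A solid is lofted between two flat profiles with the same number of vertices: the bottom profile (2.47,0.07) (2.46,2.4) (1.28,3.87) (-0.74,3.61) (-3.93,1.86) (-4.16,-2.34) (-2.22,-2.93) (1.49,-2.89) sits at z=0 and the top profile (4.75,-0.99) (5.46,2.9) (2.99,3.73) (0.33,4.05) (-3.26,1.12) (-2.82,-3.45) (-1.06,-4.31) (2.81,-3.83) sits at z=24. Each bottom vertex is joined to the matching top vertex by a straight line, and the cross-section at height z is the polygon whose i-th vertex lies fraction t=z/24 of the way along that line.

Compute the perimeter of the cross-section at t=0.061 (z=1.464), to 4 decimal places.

Cross-section at t=0.061: each vertex is (1-t)·p0[i] + t·p1[i].
  v1: (1-0.061)·(2.47,0.07) + 0.061·(4.75,-0.99) = (2.6091,0.0053)
  v2: (1-0.061)·(2.46,2.4) + 0.061·(5.46,2.9) = (2.6430,2.4305)
  v3: (1-0.061)·(1.28,3.87) + 0.061·(2.99,3.73) = (1.3843,3.8615)
  v4: (1-0.061)·(-0.74,3.61) + 0.061·(0.33,4.05) = (-0.6747,3.6368)
  v5: (1-0.061)·(-3.93,1.86) + 0.061·(-3.26,1.12) = (-3.8891,1.8149)
  v6: (1-0.061)·(-4.16,-2.34) + 0.061·(-2.82,-3.45) = (-4.0783,-2.4077)
  v7: (1-0.061)·(-2.22,-2.93) + 0.061·(-1.06,-4.31) = (-2.1492,-3.0142)
  v8: (1-0.061)·(1.49,-2.89) + 0.061·(2.81,-3.83) = (1.5705,-2.9473)
Perimeter = Σ |v_{i+1} − v_i|:
  edge 1→2: √(0.0339² + 2.4252²) = 2.4254 (running 2.4254)
  edge 2→3: √(-1.2587² + 1.4310²) = 1.9058 (running 4.3312)
  edge 3→4: √(-2.0590² + -0.2246²) = 2.0713 (running 6.4024)
  edge 4→5: √(-3.2144² + -1.8220²) = 3.6949 (running 10.0973)
  edge 5→6: √(-0.1891² + -4.2226²) = 4.2268 (running 14.3241)
  edge 6→7: √(1.9290² + -0.6065²) = 2.0221 (running 16.3462)
  edge 7→8: √(3.7198² + 0.0668²) = 3.7204 (running 20.0666)
  edge 8→1: √(1.0386² + 2.9527²) = 3.1300 (running 23.1966)
Perimeter = 23.1966

Perimeter at t=0.061: 23.1966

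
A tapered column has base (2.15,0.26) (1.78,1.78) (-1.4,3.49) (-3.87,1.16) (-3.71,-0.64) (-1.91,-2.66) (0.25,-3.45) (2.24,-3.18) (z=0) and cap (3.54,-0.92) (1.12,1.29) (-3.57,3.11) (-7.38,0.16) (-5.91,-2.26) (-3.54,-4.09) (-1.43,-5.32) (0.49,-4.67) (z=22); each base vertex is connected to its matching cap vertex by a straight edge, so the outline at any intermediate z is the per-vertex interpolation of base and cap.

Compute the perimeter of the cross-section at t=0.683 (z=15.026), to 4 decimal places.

Cross-section at t=0.683: each vertex is (1-t)·p0[i] + t·p1[i].
  v1: (1-0.683)·(2.15,0.26) + 0.683·(3.54,-0.92) = (3.0994,-0.5459)
  v2: (1-0.683)·(1.78,1.78) + 0.683·(1.12,1.29) = (1.3292,1.4453)
  v3: (1-0.683)·(-1.4,3.49) + 0.683·(-3.57,3.11) = (-2.8821,3.2305)
  v4: (1-0.683)·(-3.87,1.16) + 0.683·(-7.38,0.16) = (-6.2673,0.4770)
  v5: (1-0.683)·(-3.71,-0.64) + 0.683·(-5.91,-2.26) = (-5.2126,-1.7465)
  v6: (1-0.683)·(-1.91,-2.66) + 0.683·(-3.54,-4.09) = (-3.0233,-3.6367)
  v7: (1-0.683)·(0.25,-3.45) + 0.683·(-1.43,-5.32) = (-0.8974,-4.7272)
  v8: (1-0.683)·(2.24,-3.18) + 0.683·(0.49,-4.67) = (1.0448,-4.1977)
Perimeter = Σ |v_{i+1} − v_i|:
  edge 1→2: √(-1.7702² + 1.9913²) = 2.6643 (running 2.6643)
  edge 2→3: √(-4.2113² + 1.7851²) = 4.5741 (running 7.2384)
  edge 3→4: √(-3.3852² + -2.7535²) = 4.3636 (running 11.6020)
  edge 4→5: √(1.0547² + -2.2235²) = 2.4609 (running 14.0629)
  edge 5→6: √(2.1893² + -1.8902²) = 2.8924 (running 16.9554)
  edge 6→7: √(2.1259² + -1.0905²) = 2.3892 (running 19.3446)
  edge 7→8: √(1.9422² + 0.5295²) = 2.0131 (running 21.3577)
  edge 8→1: √(2.0546² + 3.6517²) = 4.1901 (running 25.5477)
Perimeter = 25.5477

Perimeter at t=0.683: 25.5477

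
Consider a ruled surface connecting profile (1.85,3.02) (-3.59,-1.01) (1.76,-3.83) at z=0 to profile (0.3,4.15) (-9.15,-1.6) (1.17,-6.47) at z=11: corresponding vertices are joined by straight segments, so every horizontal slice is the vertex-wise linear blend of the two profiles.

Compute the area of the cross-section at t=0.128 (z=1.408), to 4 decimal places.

Area at t=0.128: 21.8963

Cross-section at t=0.128: each vertex is (1-t)·p0[i] + t·p1[i].
  v1: (1-0.128)·(1.85,3.02) + 0.128·(0.3,4.15) = (1.6516,3.1646)
  v2: (1-0.128)·(-3.59,-1.01) + 0.128·(-9.15,-1.6) = (-4.3017,-1.0855)
  v3: (1-0.128)·(1.76,-3.83) + 0.128·(1.17,-6.47) = (1.6845,-4.1679)
Shoelace sum Σ(x_i·y_{i+1} − x_{i+1}·y_i):
  i=1: 1.6516·-1.0855 − -4.3017·3.1646 = +11.8204 (running +11.8204)
  i=2: -4.3017·-4.1679 − 1.6845·-1.0855 = +19.7576 (running +31.5780)
  i=3: 1.6845·3.1646 − 1.6516·-4.1679 = +12.2145 (running +43.7925)
Area = |Σ|/2 = |43.7925|/2 = 21.8963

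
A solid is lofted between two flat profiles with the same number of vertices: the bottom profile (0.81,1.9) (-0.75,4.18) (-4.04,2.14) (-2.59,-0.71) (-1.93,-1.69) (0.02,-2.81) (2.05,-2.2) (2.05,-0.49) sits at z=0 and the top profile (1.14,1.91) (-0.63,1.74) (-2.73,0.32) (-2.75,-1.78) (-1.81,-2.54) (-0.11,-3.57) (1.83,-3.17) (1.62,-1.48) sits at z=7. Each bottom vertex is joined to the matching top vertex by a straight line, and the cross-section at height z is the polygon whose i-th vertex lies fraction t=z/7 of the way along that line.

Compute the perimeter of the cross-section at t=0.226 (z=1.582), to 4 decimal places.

Cross-section at t=0.226: each vertex is (1-t)·p0[i] + t·p1[i].
  v1: (1-0.226)·(0.81,1.9) + 0.226·(1.14,1.91) = (0.8846,1.9023)
  v2: (1-0.226)·(-0.75,4.18) + 0.226·(-0.63,1.74) = (-0.7229,3.6286)
  v3: (1-0.226)·(-4.04,2.14) + 0.226·(-2.73,0.32) = (-3.7439,1.7287)
  v4: (1-0.226)·(-2.59,-0.71) + 0.226·(-2.75,-1.78) = (-2.6262,-0.9518)
  v5: (1-0.226)·(-1.93,-1.69) + 0.226·(-1.81,-2.54) = (-1.9029,-1.8821)
  v6: (1-0.226)·(0.02,-2.81) + 0.226·(-0.11,-3.57) = (-0.0094,-2.9818)
  v7: (1-0.226)·(2.05,-2.2) + 0.226·(1.83,-3.17) = (2.0003,-2.4192)
  v8: (1-0.226)·(2.05,-0.49) + 0.226·(1.62,-1.48) = (1.9528,-0.7137)
Perimeter = Σ |v_{i+1} − v_i|:
  edge 1→2: √(-1.6075² + 1.7263²) = 2.3588 (running 2.3588)
  edge 2→3: √(-3.0211² + -1.8999²) = 3.5688 (running 5.9276)
  edge 3→4: √(1.1178² + -2.6805²) = 2.9042 (running 8.8318)
  edge 4→5: √(0.7233² + -0.9303²) = 1.1784 (running 10.0102)
  edge 5→6: √(1.8935² + -1.0997²) = 2.1897 (running 12.1999)
  edge 6→7: √(2.0097² + 0.5625²) = 2.0869 (running 14.2868)
  edge 7→8: √(-0.0475² + 1.7055²) = 1.7061 (running 15.9929)
  edge 8→1: √(-1.0682² + 2.6160²) = 2.8257 (running 18.8186)
Perimeter = 18.8186

Perimeter at t=0.226: 18.8186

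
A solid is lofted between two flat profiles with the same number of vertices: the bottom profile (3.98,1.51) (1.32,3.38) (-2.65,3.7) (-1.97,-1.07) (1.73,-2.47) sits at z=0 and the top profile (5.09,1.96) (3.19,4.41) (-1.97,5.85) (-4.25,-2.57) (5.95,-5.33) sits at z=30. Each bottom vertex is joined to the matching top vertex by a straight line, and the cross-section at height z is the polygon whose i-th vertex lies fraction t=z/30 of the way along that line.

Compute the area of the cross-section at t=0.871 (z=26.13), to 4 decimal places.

Cross-section at t=0.871: each vertex is (1-t)·p0[i] + t·p1[i].
  v1: (1-0.871)·(3.98,1.51) + 0.871·(5.09,1.96) = (4.9468,1.9020)
  v2: (1-0.871)·(1.32,3.38) + 0.871·(3.19,4.41) = (2.9488,4.2771)
  v3: (1-0.871)·(-2.65,3.7) + 0.871·(-1.97,5.85) = (-2.0577,5.5726)
  v4: (1-0.871)·(-1.97,-1.07) + 0.871·(-4.25,-2.57) = (-3.9559,-2.3765)
  v5: (1-0.871)·(1.73,-2.47) + 0.871·(5.95,-5.33) = (5.4056,-4.9611)
Shoelace sum Σ(x_i·y_{i+1} − x_{i+1}·y_i):
  i=1: 4.9468·4.2771 − 2.9488·1.9020 = +15.5497 (running +15.5497)
  i=2: 2.9488·5.5726 − -2.0577·4.2771 = +25.2336 (running +40.7833)
  i=3: -2.0577·-2.3765 − -3.9559·5.5726 = +26.9349 (running +67.7182)
  i=4: -3.9559·-4.9611 − 5.4056·-2.3765 = +32.4718 (running +100.1901)
  i=5: 5.4056·1.9020 − 4.9468·-4.9611 = +34.8226 (running +135.0127)
Area = |Σ|/2 = |135.0127|/2 = 67.5063

Area at t=0.871: 67.5063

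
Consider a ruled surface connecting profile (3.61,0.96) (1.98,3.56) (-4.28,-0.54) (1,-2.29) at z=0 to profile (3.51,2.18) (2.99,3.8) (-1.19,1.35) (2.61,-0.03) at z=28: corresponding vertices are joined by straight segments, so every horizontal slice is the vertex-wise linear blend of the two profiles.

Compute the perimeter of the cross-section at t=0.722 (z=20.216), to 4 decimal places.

Perimeter at t=0.722: 14.9602

Cross-section at t=0.722: each vertex is (1-t)·p0[i] + t·p1[i].
  v1: (1-0.722)·(3.61,0.96) + 0.722·(3.51,2.18) = (3.5378,1.8408)
  v2: (1-0.722)·(1.98,3.56) + 0.722·(2.99,3.8) = (2.7092,3.7333)
  v3: (1-0.722)·(-4.28,-0.54) + 0.722·(-1.19,1.35) = (-2.0490,0.8246)
  v4: (1-0.722)·(1,-2.29) + 0.722·(2.61,-0.03) = (2.1624,-0.6583)
Perimeter = Σ |v_{i+1} − v_i|:
  edge 1→2: √(-0.8286² + 1.8924²) = 2.0659 (running 2.0659)
  edge 2→3: √(-4.7582² + -2.9087²) = 5.5769 (running 7.6427)
  edge 3→4: √(4.2114² + -1.4829²) = 4.4649 (running 12.1076)
  edge 4→1: √(1.3754² + 2.4991²) = 2.8526 (running 14.9602)
Perimeter = 14.9602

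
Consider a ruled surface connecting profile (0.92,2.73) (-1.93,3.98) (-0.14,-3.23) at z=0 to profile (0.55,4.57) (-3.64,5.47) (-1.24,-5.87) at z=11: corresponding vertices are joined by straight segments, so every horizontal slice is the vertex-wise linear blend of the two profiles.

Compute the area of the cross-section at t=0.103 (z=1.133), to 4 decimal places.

Cross-section at t=0.103: each vertex is (1-t)·p0[i] + t·p1[i].
  v1: (1-0.103)·(0.92,2.73) + 0.103·(0.55,4.57) = (0.8819,2.9195)
  v2: (1-0.103)·(-1.93,3.98) + 0.103·(-3.64,5.47) = (-2.1061,4.1335)
  v3: (1-0.103)·(-0.14,-3.23) + 0.103·(-1.24,-5.87) = (-0.2533,-3.5019)
Shoelace sum Σ(x_i·y_{i+1} − x_{i+1}·y_i):
  i=1: 0.8819·4.1335 − -2.1061·2.9195 = +9.7942 (running +9.7942)
  i=2: -2.1061·-3.5019 − -0.2533·4.1335 = +8.4225 (running +18.2167)
  i=3: -0.2533·2.9195 − 0.8819·-3.5019 = +2.3488 (running +20.5655)
Area = |Σ|/2 = |20.5655|/2 = 10.2827

Area at t=0.103: 10.2827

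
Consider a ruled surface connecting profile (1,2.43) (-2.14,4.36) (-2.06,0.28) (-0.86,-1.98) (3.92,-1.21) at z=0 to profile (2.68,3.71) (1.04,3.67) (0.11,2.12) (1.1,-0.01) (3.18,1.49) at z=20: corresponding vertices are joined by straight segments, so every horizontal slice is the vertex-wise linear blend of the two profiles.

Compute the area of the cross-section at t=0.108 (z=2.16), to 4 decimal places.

Cross-section at t=0.108: each vertex is (1-t)·p0[i] + t·p1[i].
  v1: (1-0.108)·(1,2.43) + 0.108·(2.68,3.71) = (1.1814,2.5682)
  v2: (1-0.108)·(-2.14,4.36) + 0.108·(1.04,3.67) = (-1.7966,4.2855)
  v3: (1-0.108)·(-2.06,0.28) + 0.108·(0.11,2.12) = (-1.8256,0.4787)
  v4: (1-0.108)·(-0.86,-1.98) + 0.108·(1.1,-0.01) = (-0.6483,-1.7672)
  v5: (1-0.108)·(3.92,-1.21) + 0.108·(3.18,1.49) = (3.8401,-0.9184)
Shoelace sum Σ(x_i·y_{i+1} − x_{i+1}·y_i):
  i=1: 1.1814·4.2855 − -1.7966·2.5682 = +9.6770 (running +9.6770)
  i=2: -1.7966·0.4787 − -1.8256·4.2855 = +6.9637 (running +16.6407)
  i=3: -1.8256·-1.7672 − -0.6483·0.4787 = +3.5367 (running +20.1774)
  i=4: -0.6483·-0.9184 − 3.8401·-1.7672 = +7.3818 (running +27.5592)
  i=5: 3.8401·2.5682 − 1.1814·-0.9184 = +10.9473 (running +38.5065)
Area = |Σ|/2 = |38.5065|/2 = 19.2532

Area at t=0.108: 19.2532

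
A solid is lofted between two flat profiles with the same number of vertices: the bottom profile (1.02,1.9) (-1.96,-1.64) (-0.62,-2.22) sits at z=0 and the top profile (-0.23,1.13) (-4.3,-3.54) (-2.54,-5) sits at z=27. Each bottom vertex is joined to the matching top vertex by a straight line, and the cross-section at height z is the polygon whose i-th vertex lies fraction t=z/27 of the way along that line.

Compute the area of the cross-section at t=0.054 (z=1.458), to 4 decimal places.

Area at t=0.054: 3.4070

Cross-section at t=0.054: each vertex is (1-t)·p0[i] + t·p1[i].
  v1: (1-0.054)·(1.02,1.9) + 0.054·(-0.23,1.13) = (0.9525,1.8584)
  v2: (1-0.054)·(-1.96,-1.64) + 0.054·(-4.3,-3.54) = (-2.0864,-1.7426)
  v3: (1-0.054)·(-0.62,-2.22) + 0.054·(-2.54,-5) = (-0.7237,-2.3701)
Shoelace sum Σ(x_i·y_{i+1} − x_{i+1}·y_i):
  i=1: 0.9525·-1.7426 − -2.0864·1.8584 = +2.2175 (running +2.2175)
  i=2: -2.0864·-2.3701 − -0.7237·-1.7426 = +3.6838 (running +5.9013)
  i=3: -0.7237·1.8584 − 0.9525·-2.3701 = +0.9126 (running +6.8140)
Area = |Σ|/2 = |6.8140|/2 = 3.4070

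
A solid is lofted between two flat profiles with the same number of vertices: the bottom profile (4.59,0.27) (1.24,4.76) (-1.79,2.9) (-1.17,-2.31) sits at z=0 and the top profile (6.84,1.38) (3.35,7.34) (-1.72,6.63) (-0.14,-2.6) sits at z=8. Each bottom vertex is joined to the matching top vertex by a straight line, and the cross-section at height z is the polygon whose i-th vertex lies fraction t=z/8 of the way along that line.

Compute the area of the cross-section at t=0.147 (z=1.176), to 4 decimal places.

Cross-section at t=0.147: each vertex is (1-t)·p0[i] + t·p1[i].
  v1: (1-0.147)·(4.59,0.27) + 0.147·(6.84,1.38) = (4.9207,0.4332)
  v2: (1-0.147)·(1.24,4.76) + 0.147·(3.35,7.34) = (1.5502,5.1393)
  v3: (1-0.147)·(-1.79,2.9) + 0.147·(-1.72,6.63) = (-1.7797,3.4483)
  v4: (1-0.147)·(-1.17,-2.31) + 0.147·(-0.14,-2.6) = (-1.0186,-2.3526)
Shoelace sum Σ(x_i·y_{i+1} − x_{i+1}·y_i):
  i=1: 4.9207·5.1393 − 1.5502·0.4332 = +24.6175 (running +24.6175)
  i=2: 1.5502·3.4483 − -1.7797·5.1393 = +14.4919 (running +39.1094)
  i=3: -1.7797·-2.3526 − -1.0186·3.4483 = +7.6994 (running +46.8088)
  i=4: -1.0186·0.4332 − 4.9207·-2.3526 = +11.1355 (running +57.9443)
Area = |Σ|/2 = |57.9443|/2 = 28.9721

Area at t=0.147: 28.9721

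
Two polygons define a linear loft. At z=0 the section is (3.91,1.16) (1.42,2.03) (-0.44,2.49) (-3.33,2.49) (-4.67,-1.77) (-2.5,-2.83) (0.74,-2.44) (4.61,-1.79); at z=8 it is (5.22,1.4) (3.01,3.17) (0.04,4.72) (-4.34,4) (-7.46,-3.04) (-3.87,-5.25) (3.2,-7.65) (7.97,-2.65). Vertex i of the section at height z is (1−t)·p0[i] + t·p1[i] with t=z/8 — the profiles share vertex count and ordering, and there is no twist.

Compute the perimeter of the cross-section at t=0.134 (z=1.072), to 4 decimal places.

Perimeter at t=0.134: 26.5597

Cross-section at t=0.134: each vertex is (1-t)·p0[i] + t·p1[i].
  v1: (1-0.134)·(3.91,1.16) + 0.134·(5.22,1.4) = (4.0855,1.1922)
  v2: (1-0.134)·(1.42,2.03) + 0.134·(3.01,3.17) = (1.6331,2.1828)
  v3: (1-0.134)·(-0.44,2.49) + 0.134·(0.04,4.72) = (-0.3757,2.7888)
  v4: (1-0.134)·(-3.33,2.49) + 0.134·(-4.34,4) = (-3.4653,2.6923)
  v5: (1-0.134)·(-4.67,-1.77) + 0.134·(-7.46,-3.04) = (-5.0439,-1.9402)
  v6: (1-0.134)·(-2.5,-2.83) + 0.134·(-3.87,-5.25) = (-2.6836,-3.1543)
  v7: (1-0.134)·(0.74,-2.44) + 0.134·(3.2,-7.65) = (1.0696,-3.1381)
  v8: (1-0.134)·(4.61,-1.79) + 0.134·(7.97,-2.65) = (5.0602,-1.9052)
Perimeter = Σ |v_{i+1} − v_i|:
  edge 1→2: √(-2.4525² + 0.9906²) = 2.6450 (running 2.6450)
  edge 2→3: √(-2.0087² + 0.6061²) = 2.0982 (running 4.7432)
  edge 3→4: √(-3.0897² + -0.0965²) = 3.0912 (running 7.8343)
  edge 4→5: √(-1.5785² + -4.6325²) = 4.8941 (running 12.7284)
  edge 5→6: √(2.3603² + -1.2141²) = 2.6542 (running 15.3826)
  edge 6→7: √(3.7532² + 0.0161²) = 3.7533 (running 19.1359)
  edge 7→8: √(3.9906² + 1.2329²) = 4.1767 (running 23.3126)
  edge 8→1: √(-0.9747² + 3.0974²) = 3.2471 (running 26.5597)
Perimeter = 26.5597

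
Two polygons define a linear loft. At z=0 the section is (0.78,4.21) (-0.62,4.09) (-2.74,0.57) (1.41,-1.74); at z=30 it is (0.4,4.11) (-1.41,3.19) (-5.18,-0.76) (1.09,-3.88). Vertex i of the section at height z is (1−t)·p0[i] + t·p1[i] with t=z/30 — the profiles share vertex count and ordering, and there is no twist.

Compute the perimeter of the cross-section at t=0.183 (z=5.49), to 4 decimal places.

Perimeter at t=0.183: 17.3534

Cross-section at t=0.183: each vertex is (1-t)·p0[i] + t·p1[i].
  v1: (1-0.183)·(0.78,4.21) + 0.183·(0.4,4.11) = (0.7105,4.1917)
  v2: (1-0.183)·(-0.62,4.09) + 0.183·(-1.41,3.19) = (-0.7646,3.9253)
  v3: (1-0.183)·(-2.74,0.57) + 0.183·(-5.18,-0.76) = (-3.1865,0.3266)
  v4: (1-0.183)·(1.41,-1.74) + 0.183·(1.09,-3.88) = (1.3514,-2.1316)
Perimeter = Σ |v_{i+1} − v_i|:
  edge 1→2: √(-1.4750² + -0.2664²) = 1.4989 (running 1.4989)
  edge 2→3: √(-2.4220² + -3.5987²) = 4.3378 (running 5.8367)
  edge 3→4: √(4.5380² + -2.4582²) = 5.1610 (running 10.9977)
  edge 4→1: √(-0.6410² + 6.3233²) = 6.3557 (running 17.3534)
Perimeter = 17.3534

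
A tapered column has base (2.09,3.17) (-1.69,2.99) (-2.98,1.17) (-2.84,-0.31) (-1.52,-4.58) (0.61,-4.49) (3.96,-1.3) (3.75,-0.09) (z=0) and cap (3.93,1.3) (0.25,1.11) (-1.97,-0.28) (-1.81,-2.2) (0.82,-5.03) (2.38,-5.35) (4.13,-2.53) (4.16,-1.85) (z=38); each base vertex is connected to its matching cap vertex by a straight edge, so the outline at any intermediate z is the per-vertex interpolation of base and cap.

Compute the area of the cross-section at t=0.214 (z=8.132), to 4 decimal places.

Area at t=0.214: 37.1037

Cross-section at t=0.214: each vertex is (1-t)·p0[i] + t·p1[i].
  v1: (1-0.214)·(2.09,3.17) + 0.214·(3.93,1.3) = (2.4838,2.7698)
  v2: (1-0.214)·(-1.69,2.99) + 0.214·(0.25,1.11) = (-1.2748,2.5877)
  v3: (1-0.214)·(-2.98,1.17) + 0.214·(-1.97,-0.28) = (-2.7639,0.8597)
  v4: (1-0.214)·(-2.84,-0.31) + 0.214·(-1.81,-2.2) = (-2.6196,-0.7145)
  v5: (1-0.214)·(-1.52,-4.58) + 0.214·(0.82,-5.03) = (-1.0192,-4.6763)
  v6: (1-0.214)·(0.61,-4.49) + 0.214·(2.38,-5.35) = (0.9888,-4.6740)
  v7: (1-0.214)·(3.96,-1.3) + 0.214·(4.13,-2.53) = (3.9964,-1.5632)
  v8: (1-0.214)·(3.75,-0.09) + 0.214·(4.16,-1.85) = (3.8377,-0.4666)
Shoelace sum Σ(x_i·y_{i+1} − x_{i+1}·y_i):
  i=1: 2.4838·2.5877 − -1.2748·2.7698 = +9.9583 (running +9.9583)
  i=2: -1.2748·0.8597 − -2.7639·2.5877 = +6.0560 (running +16.0143)
  i=3: -2.7639·-0.7145 − -2.6196·0.8597 = +4.2267 (running +20.2410)
  i=4: -2.6196·-4.6763 − -1.0192·-0.7145 = +11.5217 (running +31.7627)
  i=5: -1.0192·-4.6740 − 0.9888·-4.6763 = +9.3878 (running +41.1505)
  i=6: 0.9888·-1.5632 − 3.9964·-4.6740 = +17.1336 (running +58.2841)
  i=7: 3.9964·-0.4666 − 3.8377·-1.5632 = +4.1344 (running +62.4184)
  i=8: 3.8377·2.7698 − 2.4838·-0.4666 = +11.7889 (running +74.2073)
Area = |Σ|/2 = |74.2073|/2 = 37.1037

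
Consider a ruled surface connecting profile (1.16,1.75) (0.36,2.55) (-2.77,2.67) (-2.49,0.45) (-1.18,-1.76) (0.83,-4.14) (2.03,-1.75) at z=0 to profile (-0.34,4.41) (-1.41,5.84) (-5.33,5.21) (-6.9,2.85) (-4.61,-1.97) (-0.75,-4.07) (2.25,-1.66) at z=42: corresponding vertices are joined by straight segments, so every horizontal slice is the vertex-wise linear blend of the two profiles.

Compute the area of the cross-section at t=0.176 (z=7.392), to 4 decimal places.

Cross-section at t=0.176: each vertex is (1-t)·p0[i] + t·p1[i].
  v1: (1-0.176)·(1.16,1.75) + 0.176·(-0.34,4.41) = (0.8960,2.2182)
  v2: (1-0.176)·(0.36,2.55) + 0.176·(-1.41,5.84) = (0.0485,3.1290)
  v3: (1-0.176)·(-2.77,2.67) + 0.176·(-5.33,5.21) = (-3.2206,3.1170)
  v4: (1-0.176)·(-2.49,0.45) + 0.176·(-6.9,2.85) = (-3.2662,0.8724)
  v5: (1-0.176)·(-1.18,-1.76) + 0.176·(-4.61,-1.97) = (-1.7837,-1.7970)
  v6: (1-0.176)·(0.83,-4.14) + 0.176·(-0.75,-4.07) = (0.5519,-4.1277)
  v7: (1-0.176)·(2.03,-1.75) + 0.176·(2.25,-1.66) = (2.0687,-1.7342)
Shoelace sum Σ(x_i·y_{i+1} − x_{i+1}·y_i):
  i=1: 0.8960·3.1290 − 0.0485·2.2182 = +2.6961 (running +2.6961)
  i=2: 0.0485·3.1170 − -3.2206·3.1290 = +10.2284 (running +12.9245)
  i=3: -3.2206·0.8724 − -3.2662·3.1170 = +7.3711 (running +20.2956)
  i=4: -3.2662·-1.7970 − -1.7837·0.8724 = +7.4252 (running +27.7208)
  i=5: -1.7837·-4.1277 − 0.5519·-1.7970 = +8.3542 (running +36.0751)
  i=6: 0.5519·-1.7342 − 2.0687·-4.1277 = +7.5819 (running +43.6570)
  i=7: 2.0687·2.2182 − 0.8960·-1.7342 = +6.1426 (running +49.7995)
Area = |Σ|/2 = |49.7995|/2 = 24.8998

Area at t=0.176: 24.8998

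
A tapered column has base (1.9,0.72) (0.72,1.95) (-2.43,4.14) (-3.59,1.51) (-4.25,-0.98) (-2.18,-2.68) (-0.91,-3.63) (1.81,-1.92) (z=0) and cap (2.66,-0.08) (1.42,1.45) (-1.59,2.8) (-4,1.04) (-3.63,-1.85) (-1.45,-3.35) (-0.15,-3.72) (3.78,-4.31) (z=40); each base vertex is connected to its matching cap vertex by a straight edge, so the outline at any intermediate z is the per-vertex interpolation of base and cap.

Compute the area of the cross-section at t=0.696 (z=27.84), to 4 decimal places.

Cross-section at t=0.696: each vertex is (1-t)·p0[i] + t·p1[i].
  v1: (1-0.696)·(1.9,0.72) + 0.696·(2.66,-0.08) = (2.4290,0.1632)
  v2: (1-0.696)·(0.72,1.95) + 0.696·(1.42,1.45) = (1.2072,1.6020)
  v3: (1-0.696)·(-2.43,4.14) + 0.696·(-1.59,2.8) = (-1.8454,3.2074)
  v4: (1-0.696)·(-3.59,1.51) + 0.696·(-4,1.04) = (-3.8754,1.1829)
  v5: (1-0.696)·(-4.25,-0.98) + 0.696·(-3.63,-1.85) = (-3.8185,-1.5855)
  v6: (1-0.696)·(-2.18,-2.68) + 0.696·(-1.45,-3.35) = (-1.6719,-3.1463)
  v7: (1-0.696)·(-0.91,-3.63) + 0.696·(-0.15,-3.72) = (-0.3810,-3.6926)
  v8: (1-0.696)·(1.81,-1.92) + 0.696·(3.78,-4.31) = (3.1811,-3.5834)
Shoelace sum Σ(x_i·y_{i+1} − x_{i+1}·y_i):
  i=1: 2.4290·1.6020 − 1.2072·0.1632 = +3.6942 (running +3.6942)
  i=2: 1.2072·3.2074 − -1.8454·1.6020 = +6.8282 (running +10.5224)
  i=3: -1.8454·1.1829 − -3.8754·3.2074 = +10.2468 (running +20.7692)
  i=4: -3.8754·-1.5855 − -3.8185·1.1829 = +10.6613 (running +31.4305)
  i=5: -3.8185·-3.1463 − -1.6719·-1.5855 = +9.3633 (running +40.7938)
  i=6: -1.6719·-3.6926 − -0.3810·-3.1463 = +4.9749 (running +45.7687)
  i=7: -0.3810·-3.5834 − 3.1811·-3.6926 = +13.1122 (running +58.8809)
  i=8: 3.1811·0.1632 − 2.4290·-3.5834 = +9.2232 (running +68.1040)
Area = |Σ|/2 = |68.1040|/2 = 34.0520

Area at t=0.696: 34.0520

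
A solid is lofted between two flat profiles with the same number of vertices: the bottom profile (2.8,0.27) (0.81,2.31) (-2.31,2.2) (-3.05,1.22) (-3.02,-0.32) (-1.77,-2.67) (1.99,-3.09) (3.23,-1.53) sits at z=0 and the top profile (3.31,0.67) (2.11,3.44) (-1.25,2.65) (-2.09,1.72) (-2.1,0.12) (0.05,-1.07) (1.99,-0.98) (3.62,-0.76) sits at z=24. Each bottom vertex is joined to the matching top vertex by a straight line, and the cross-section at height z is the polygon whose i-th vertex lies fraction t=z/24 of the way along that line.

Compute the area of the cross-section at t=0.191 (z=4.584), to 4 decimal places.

Area at t=0.191: 24.5440

Cross-section at t=0.191: each vertex is (1-t)·p0[i] + t·p1[i].
  v1: (1-0.191)·(2.8,0.27) + 0.191·(3.31,0.67) = (2.8974,0.3464)
  v2: (1-0.191)·(0.81,2.31) + 0.191·(2.11,3.44) = (1.0583,2.5258)
  v3: (1-0.191)·(-2.31,2.2) + 0.191·(-1.25,2.65) = (-2.1075,2.2860)
  v4: (1-0.191)·(-3.05,1.22) + 0.191·(-2.09,1.72) = (-2.8666,1.3155)
  v5: (1-0.191)·(-3.02,-0.32) + 0.191·(-2.1,0.12) = (-2.8443,-0.2360)
  v6: (1-0.191)·(-1.77,-2.67) + 0.191·(0.05,-1.07) = (-1.4224,-2.3644)
  v7: (1-0.191)·(1.99,-3.09) + 0.191·(1.99,-0.98) = (1.9900,-2.6870)
  v8: (1-0.191)·(3.23,-1.53) + 0.191·(3.62,-0.76) = (3.3045,-1.3829)
Shoelace sum Σ(x_i·y_{i+1} − x_{i+1}·y_i):
  i=1: 2.8974·2.5258 − 1.0583·0.3464 = +6.9518 (running +6.9518)
  i=2: 1.0583·2.2860 − -2.1075·2.5258 = +7.7425 (running +14.6943)
  i=3: -2.1075·1.3155 − -2.8666·2.2860 = +3.7805 (running +18.4748)
  i=4: -2.8666·-0.2360 − -2.8443·1.3155 = +4.4181 (running +22.8929)
  i=5: -2.8443·-2.3644 − -1.4224·-0.2360 = +6.3894 (running +29.2823)
  i=6: -1.4224·-2.6870 − 1.9900·-2.3644 = +8.5271 (running +37.8093)
  i=7: 1.9900·-1.3829 − 3.3045·-2.6870 = +6.1271 (running +43.9364)
  i=8: 3.3045·0.3464 − 2.8974·-1.3829 = +5.1516 (running +49.0880)
Area = |Σ|/2 = |49.0880|/2 = 24.5440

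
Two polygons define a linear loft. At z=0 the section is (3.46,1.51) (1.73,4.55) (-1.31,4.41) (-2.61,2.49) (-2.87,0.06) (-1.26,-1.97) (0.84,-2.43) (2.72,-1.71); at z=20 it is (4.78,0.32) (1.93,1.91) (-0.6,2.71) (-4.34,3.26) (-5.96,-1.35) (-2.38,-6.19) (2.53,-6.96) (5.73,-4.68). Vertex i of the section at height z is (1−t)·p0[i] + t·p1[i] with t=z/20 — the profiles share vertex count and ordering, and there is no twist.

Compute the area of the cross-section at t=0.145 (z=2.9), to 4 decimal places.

Area at t=0.145: 39.0230

Cross-section at t=0.145: each vertex is (1-t)·p0[i] + t·p1[i].
  v1: (1-0.145)·(3.46,1.51) + 0.145·(4.78,0.32) = (3.6514,1.3375)
  v2: (1-0.145)·(1.73,4.55) + 0.145·(1.93,1.91) = (1.7590,4.1672)
  v3: (1-0.145)·(-1.31,4.41) + 0.145·(-0.6,2.71) = (-1.2070,4.1635)
  v4: (1-0.145)·(-2.61,2.49) + 0.145·(-4.34,3.26) = (-2.8609,2.6017)
  v5: (1-0.145)·(-2.87,0.06) + 0.145·(-5.96,-1.35) = (-3.3180,-0.1445)
  v6: (1-0.145)·(-1.26,-1.97) + 0.145·(-2.38,-6.19) = (-1.4224,-2.5819)
  v7: (1-0.145)·(0.84,-2.43) + 0.145·(2.53,-6.96) = (1.0850,-3.0869)
  v8: (1-0.145)·(2.72,-1.71) + 0.145·(5.73,-4.68) = (3.1564,-2.1406)
Shoelace sum Σ(x_i·y_{i+1} − x_{i+1}·y_i):
  i=1: 3.6514·4.1672 − 1.7590·1.3375 = +12.8635 (running +12.8635)
  i=2: 1.7590·4.1635 − -1.2070·4.1672 = +12.3536 (running +25.2172)
  i=3: -1.2070·2.6017 − -2.8609·4.1635 = +8.7708 (running +33.9880)
  i=4: -2.8609·-0.1445 − -3.3180·2.6017 = +9.0457 (running +43.0336)
  i=5: -3.3180·-2.5819 − -1.4224·-0.1445 = +8.3614 (running +51.3950)
  i=6: -1.4224·-3.0869 − 1.0850·-2.5819 = +7.1922 (running +58.5873)
  i=7: 1.0850·-2.1406 − 3.1564·-3.0869 = +7.4208 (running +66.0080)
  i=8: 3.1564·1.3375 − 3.6514·-2.1406 = +12.0380 (running +78.0460)
Area = |Σ|/2 = |78.0460|/2 = 39.0230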